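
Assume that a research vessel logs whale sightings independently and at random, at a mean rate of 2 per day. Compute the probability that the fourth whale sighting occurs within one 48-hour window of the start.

Over the interval, μ = 2 × 2 = 4 (a 48-hour window = 2 days).
The fourth arrival falls in the interval iff at least 4 events occur there: P(S_4 ≤ t) = P(N ≥ 4) = 1 − P(N ≤ 3) ≈ 0.5665.

0.5665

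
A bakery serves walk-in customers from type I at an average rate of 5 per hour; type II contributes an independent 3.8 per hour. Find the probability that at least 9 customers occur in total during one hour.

0.5177

Independent Poisson processes superpose: combined rate λ = 5 + 3.8 = 8.8 per hour.
So μ = 8.8.
P(N ≥ 9) = 1 − P(N ≤ 8) ≈ 0.5177.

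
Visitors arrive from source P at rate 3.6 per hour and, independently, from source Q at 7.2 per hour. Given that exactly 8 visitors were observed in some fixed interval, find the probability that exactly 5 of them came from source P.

Given the total, each event is independently from source P with probability p = λ_P/(λ_P+λ_Q) = 3.6/10.8 ≈ 0.3333.
So K ~ Binomial(8, 3.6/10.8): P(K = 5) = C(8,5) · (3.6/10.8)^5 · (7.2/10.8)^3 ≈ 0.0683.

0.0683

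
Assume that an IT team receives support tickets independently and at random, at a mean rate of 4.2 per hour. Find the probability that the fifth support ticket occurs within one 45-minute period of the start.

0.2105

Over the interval, μ = 4.2 × 0.75 = 3.15 (a 45-minute period = 0.75 hours).
The fifth arrival falls in the interval iff at least 5 events occur there: P(S_5 ≤ t) = P(N ≥ 5) = 1 − P(N ≤ 4) ≈ 0.2105.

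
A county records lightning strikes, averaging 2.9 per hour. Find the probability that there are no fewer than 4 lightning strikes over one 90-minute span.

Over the interval, μ = 2.9 × 1.5 = 4.35 (a 90-minute span = 1.5 hours).
P(N ≥ 4) = 1 − P(N ≤ 3) = 1 − Σ_{j=0}^{3} e^(−μ) μ^j/j! ≈ 0.6318.

0.6318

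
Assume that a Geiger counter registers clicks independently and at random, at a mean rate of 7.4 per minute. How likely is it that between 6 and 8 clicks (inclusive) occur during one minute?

With mean μ = 7.4 per minute,
P(6 ≤ N ≤ 8) = Σ_{j=6}^{8} e^(−7.4) · 7.4^j/j! ≈ 0.4231.

0.4231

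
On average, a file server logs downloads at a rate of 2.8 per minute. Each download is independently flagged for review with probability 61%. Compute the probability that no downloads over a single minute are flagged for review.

Thinning: the downloads that are flagged for review themselves form a Poisson process with rate 0.61 × 2.8 = 1.708 per minute.
So μ = 1.708.
P(N = 0) = e^(−1.708) · 1.708^0/0! ≈ 0.1812.

0.1812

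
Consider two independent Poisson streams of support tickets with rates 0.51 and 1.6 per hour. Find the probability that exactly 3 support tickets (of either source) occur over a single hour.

0.1898

Independent Poisson processes superpose: combined rate λ = 0.51 + 1.6 = 2.11 per hour.
So μ = 2.11.
P(N = 3) = e^(−2.11) · 2.11^3/3! ≈ 0.1898.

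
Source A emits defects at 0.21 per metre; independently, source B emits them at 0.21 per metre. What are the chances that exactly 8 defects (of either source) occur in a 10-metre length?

Independent Poisson processes superpose: combined rate λ = 0.21 + 0.21 = 0.42 per metre.
Over the interval, μ = 0.42 × 10 = 4.2 (a 10-metre length = 10 metres).
P(N = 8) = e^(−4.2) · 4.2^8/8! ≈ 0.0360.

0.0360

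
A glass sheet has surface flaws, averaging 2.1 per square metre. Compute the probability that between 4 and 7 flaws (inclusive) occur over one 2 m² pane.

0.5407

Over the interval, μ = 2.1 × 2 = 4.2 (a 2 m² pane = 2 square metres).
P(4 ≤ N ≤ 7) = Σ_{j=4}^{7} e^(−4.2) · 4.2^j/j! ≈ 0.5407.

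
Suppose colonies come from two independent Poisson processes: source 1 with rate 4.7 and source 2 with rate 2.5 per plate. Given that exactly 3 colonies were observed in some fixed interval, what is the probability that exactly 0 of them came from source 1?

Given the total, each event is independently from source 1 with probability p = λ_1/(λ_1+λ_2) = 4.7/7.2 ≈ 0.6528.
So K ~ Binomial(3, 4.7/7.2): P(K = 0) = C(3,0) · (4.7/7.2)^0 · (2.5/7.2)^3 ≈ 0.0419.

0.0419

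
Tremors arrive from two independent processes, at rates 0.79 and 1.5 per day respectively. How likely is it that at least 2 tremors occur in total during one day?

0.6668

Independent Poisson processes superpose: combined rate λ = 0.79 + 1.5 = 2.29 per day.
So μ = 2.29.
P(N ≥ 2) = 1 − P(N ≤ 1) ≈ 0.6668.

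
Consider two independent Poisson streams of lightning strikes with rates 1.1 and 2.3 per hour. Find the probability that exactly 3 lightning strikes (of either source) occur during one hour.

0.2186

Independent Poisson processes superpose: combined rate λ = 1.1 + 2.3 = 3.4 per hour.
So μ = 3.4.
P(N = 3) = e^(−3.4) · 3.4^3/3! ≈ 0.2186.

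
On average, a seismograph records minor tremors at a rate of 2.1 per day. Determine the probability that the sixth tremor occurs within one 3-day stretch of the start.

0.6012

Over the interval, μ = 2.1 × 3 = 6.3 (a 3-day stretch = 3 days).
The sixth arrival falls in the interval iff at least 6 events occur there: P(S_6 ≤ t) = P(N ≥ 6) = 1 − P(N ≤ 5) ≈ 0.6012.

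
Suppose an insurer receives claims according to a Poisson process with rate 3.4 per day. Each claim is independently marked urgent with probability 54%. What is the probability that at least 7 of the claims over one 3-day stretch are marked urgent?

Thinning: the claims that are marked urgent themselves form a Poisson process with rate 0.54 × 3.4 = 1.836 per day.
Over the interval, μ = 1.836 × 3 = 5.508 (a 3-day stretch = 3 days).
P(N ≥ 7) = 1 − P(N ≤ 6) ≈ 0.3152.

0.3152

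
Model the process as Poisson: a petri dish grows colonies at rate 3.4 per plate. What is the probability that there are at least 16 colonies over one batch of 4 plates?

Over the interval, μ = 3.4 × 4 = 13.6 (a batch of 4 plates = 4 plates).
P(N ≥ 16) = 1 − P(N ≤ 15) = 1 − Σ_{j=0}^{15} e^(−μ) μ^j/j! ≈ 0.2917.

0.2917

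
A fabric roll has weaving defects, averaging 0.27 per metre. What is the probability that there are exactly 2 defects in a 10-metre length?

0.2450

Over the interval, μ = 0.27 × 10 = 2.7 (a 10-metre length = 10 metres).
P(N = 2) = e^(−μ) μ^2/2! = e^(−2.7) · 2.7^2/2 ≈ 0.2450.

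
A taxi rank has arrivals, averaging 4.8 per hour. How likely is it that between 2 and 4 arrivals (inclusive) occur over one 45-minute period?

Over the interval, μ = 4.8 × 0.75 = 3.6 (a 45-minute period = 0.75 hours).
P(2 ≤ N ≤ 4) = Σ_{j=2}^{4} e^(−3.6) · 3.6^j/j! ≈ 0.5807.

0.5807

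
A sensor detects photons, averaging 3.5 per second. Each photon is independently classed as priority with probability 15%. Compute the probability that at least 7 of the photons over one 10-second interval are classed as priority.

Thinning: the photons that are classed as priority themselves form a Poisson process with rate 0.15 × 3.5 = 0.525 per second.
Over the interval, μ = 0.525 × 10 = 5.25 (a 10-second interval = 10 seconds).
P(N ≥ 7) = 1 − P(N ≤ 6) ≈ 0.2752.

0.2752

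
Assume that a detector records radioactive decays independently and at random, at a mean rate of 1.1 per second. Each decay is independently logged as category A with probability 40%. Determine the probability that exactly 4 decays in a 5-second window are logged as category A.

Thinning: the decays that are logged as category A themselves form a Poisson process with rate 0.4 × 1.1 = 0.44 per second.
Over the interval, μ = 0.44 × 5 = 2.2 (a 5-second window = 5 seconds).
P(N = 4) = e^(−2.2) · 2.2^4/4! ≈ 0.1082.

0.1082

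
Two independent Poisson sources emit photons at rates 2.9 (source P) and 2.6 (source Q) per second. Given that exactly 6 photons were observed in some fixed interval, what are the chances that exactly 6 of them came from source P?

Given the total, each event is independently from source P with probability p = λ_P/(λ_P+λ_Q) = 2.9/5.5 ≈ 0.5273.
So K ~ Binomial(6, 2.9/5.5): P(K = 6) = C(6,6) · (2.9/5.5)^6 · (2.6/5.5)^0 ≈ 0.0215.

0.0215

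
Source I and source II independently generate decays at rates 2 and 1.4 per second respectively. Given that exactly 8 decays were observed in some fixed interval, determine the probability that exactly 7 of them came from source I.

Given the total, each event is independently from source I with probability p = λ_I/(λ_I+λ_II) = 2/3.4 ≈ 0.5882.
So K ~ Binomial(8, 2/3.4): P(K = 7) = C(8,7) · (2/3.4)^7 · (1.4/3.4)^1 ≈ 0.0803.

0.0803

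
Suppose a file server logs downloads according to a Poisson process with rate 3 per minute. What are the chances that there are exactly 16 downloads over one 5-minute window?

0.0960

Over the interval, μ = 3 × 5 = 15 (a 5-minute window = 5 minutes).
P(N = 16) = e^(−μ) μ^16/16! = e^(−15) · 15^16/20922789888000 ≈ 0.0960.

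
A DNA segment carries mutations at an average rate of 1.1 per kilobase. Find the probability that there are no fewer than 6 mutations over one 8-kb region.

Over the interval, μ = 1.1 × 8 = 8.8 (an 8-kb region = 8 kilobases).
P(N ≥ 6) = 1 − P(N ≤ 5) = 1 − Σ_{j=0}^{5} e^(−μ) μ^j/j! ≈ 0.8716.

0.8716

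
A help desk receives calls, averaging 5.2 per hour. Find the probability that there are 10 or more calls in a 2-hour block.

0.5910

Over the interval, μ = 5.2 × 2 = 10.4 (a 2-hour block = 2 hours).
P(N ≥ 10) = 1 − P(N ≤ 9) = 1 − Σ_{j=0}^{9} e^(−μ) μ^j/j! ≈ 0.5910.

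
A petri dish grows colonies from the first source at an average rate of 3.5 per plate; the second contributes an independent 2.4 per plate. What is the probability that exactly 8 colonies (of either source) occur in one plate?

0.0998

Independent Poisson processes superpose: combined rate λ = 3.5 + 2.4 = 5.9 per plate.
So μ = 5.9.
P(N = 8) = e^(−5.9) · 5.9^8/8! ≈ 0.0998.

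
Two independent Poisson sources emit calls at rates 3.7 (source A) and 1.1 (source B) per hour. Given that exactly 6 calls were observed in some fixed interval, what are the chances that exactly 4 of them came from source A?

0.2781

Given the total, each event is independently from source A with probability p = λ_A/(λ_A+λ_B) = 3.7/4.8 ≈ 0.7708.
So K ~ Binomial(6, 3.7/4.8): P(K = 4) = C(6,4) · (3.7/4.8)^4 · (1.1/4.8)^2 ≈ 0.2781.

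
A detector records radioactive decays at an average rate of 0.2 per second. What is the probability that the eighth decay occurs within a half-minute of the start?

Over the interval, μ = 0.2 × 30 = 6 (a half-minute = 30 seconds).
The eighth arrival falls in the interval iff at least 8 events occur there: P(S_8 ≤ t) = P(N ≥ 8) = 1 − P(N ≤ 7) ≈ 0.2560.

0.2560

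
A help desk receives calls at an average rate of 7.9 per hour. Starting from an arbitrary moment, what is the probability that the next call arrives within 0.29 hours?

Inter-arrival times are exponential with rate λ = 7.9 per hour.
P(T ≤ 0.29) = 1 − e^(−λt) = 1 − e^(−7.9 × 0.29) = 1 − e^(−2.291) ≈ 0.8988.

0.8988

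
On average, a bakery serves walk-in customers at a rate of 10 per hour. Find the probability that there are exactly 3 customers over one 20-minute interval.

0.2202

Over the interval, μ = 10 × 1/3 ≈ 3.33333 (a 20-minute interval = 1/3 hours).
P(N = 3) = e^(−μ) μ^3/3! = e^(−3.33333) · 3.33333^3/6 ≈ 0.2202.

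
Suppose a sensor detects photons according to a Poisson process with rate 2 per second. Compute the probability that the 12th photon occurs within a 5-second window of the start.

0.3032

Over the interval, μ = 2 × 5 = 10 (a 5-second window = 5 seconds).
The 12th arrival falls in the interval iff at least 12 events occur there: P(S_12 ≤ t) = P(N ≥ 12) = 1 − P(N ≤ 11) ≈ 0.3032.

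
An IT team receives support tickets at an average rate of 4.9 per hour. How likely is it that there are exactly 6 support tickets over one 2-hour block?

0.0682

Over the interval, μ = 4.9 × 2 = 9.8 (a 2-hour block = 2 hours).
P(N = 6) = e^(−μ) μ^6/6! = e^(−9.8) · 9.8^6/720 ≈ 0.0682.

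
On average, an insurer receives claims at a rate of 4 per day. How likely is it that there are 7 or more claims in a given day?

0.1107

With mean μ = 4 per day,
P(N ≥ 7) = 1 − P(N ≤ 6) = 1 − Σ_{j=0}^{6} e^(−μ) μ^j/j! ≈ 0.1107.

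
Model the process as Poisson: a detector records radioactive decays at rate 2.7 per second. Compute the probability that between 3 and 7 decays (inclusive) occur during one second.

With mean μ = 2.7 per second,
P(3 ≤ N ≤ 7) = Σ_{j=3}^{7} e^(−2.7) · 2.7^j/j! ≈ 0.4998.

0.4998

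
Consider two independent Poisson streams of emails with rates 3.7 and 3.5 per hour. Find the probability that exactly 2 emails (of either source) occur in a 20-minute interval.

0.2613

Independent Poisson processes superpose: combined rate λ = 3.7 + 3.5 = 7.2 per hour.
Over the interval, μ = 7.2 × 1/3 = 2.4 (a 20-minute interval = 1/3 hours).
P(N = 2) = e^(−2.4) · 2.4^2/2! ≈ 0.2613.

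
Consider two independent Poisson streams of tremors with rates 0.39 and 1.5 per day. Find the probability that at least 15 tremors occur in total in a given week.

Independent Poisson processes superpose: combined rate λ = 0.39 + 1.5 = 1.89 per day.
Over the interval, μ = 1.89 × 7 = 13.23 (a week = 7 days).
P(N ≥ 15) = 1 − P(N ≤ 14) ≈ 0.3485.

0.3485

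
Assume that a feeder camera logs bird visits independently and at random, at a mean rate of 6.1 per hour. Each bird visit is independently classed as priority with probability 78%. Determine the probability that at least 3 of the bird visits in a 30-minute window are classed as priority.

0.4248

Thinning: the bird visits that are classed as priority themselves form a Poisson process with rate 0.78 × 6.1 = 4.758 per hour.
Over the interval, μ = 4.758 × 0.5 = 2.379 (a 30-minute window = 0.5 hours).
P(N ≥ 3) = 1 − P(N ≤ 2) ≈ 0.4248.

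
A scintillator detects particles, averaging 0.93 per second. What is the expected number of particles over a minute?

55.8

E[N] = λt = 0.93 × 60 = 55.8 (a minute = 60 seconds).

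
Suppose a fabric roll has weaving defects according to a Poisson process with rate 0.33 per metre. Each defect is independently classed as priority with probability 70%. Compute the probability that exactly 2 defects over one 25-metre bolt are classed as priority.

Thinning: the defects that are classed as priority themselves form a Poisson process with rate 0.7 × 0.33 = 0.231 per metre.
Over the interval, μ = 0.231 × 25 = 5.775 (a 25-metre bolt = 25 metres).
P(N = 2) = e^(−5.775) · 5.775^2/2! ≈ 0.0518.

0.0518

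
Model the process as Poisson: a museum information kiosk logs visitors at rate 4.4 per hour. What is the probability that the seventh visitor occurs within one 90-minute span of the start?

Over the interval, μ = 4.4 × 1.5 = 6.6 (a 90-minute span = 1.5 hours).
The seventh arrival falls in the interval iff at least 7 events occur there: P(S_7 ≤ t) = P(N ≥ 7) = 1 − P(N ≤ 6) ≈ 0.4892.

0.4892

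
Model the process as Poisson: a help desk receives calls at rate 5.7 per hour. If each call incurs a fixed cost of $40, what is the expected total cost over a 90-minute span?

$342

E[N] = 5.7 × 1.5 = 8.55 (a 90-minute span = 1.5 hours); E[cost] = 8.55 × $40 = $342.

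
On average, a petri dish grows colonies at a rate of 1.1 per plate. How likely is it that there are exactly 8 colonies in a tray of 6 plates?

Over the interval, μ = 1.1 × 6 = 6.6 (a tray of 6 plates = 6 plates).
P(N = 8) = e^(−μ) μ^8/8! = e^(−6.6) · 6.6^8/40320 ≈ 0.1215.

0.1215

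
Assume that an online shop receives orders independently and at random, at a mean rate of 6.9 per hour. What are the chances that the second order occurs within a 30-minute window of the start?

0.8587

Over the interval, μ = 6.9 × 0.5 = 3.45 (a 30-minute window = 0.5 hours).
The second arrival falls in the interval iff at least 2 events occur there: P(S_2 ≤ t) = P(N ≥ 2) = 1 − P(N ≤ 1) ≈ 0.8587.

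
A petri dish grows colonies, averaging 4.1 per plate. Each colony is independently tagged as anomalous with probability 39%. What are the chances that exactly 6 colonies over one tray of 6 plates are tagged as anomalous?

0.0738

Thinning: the colonies that are tagged as anomalous themselves form a Poisson process with rate 0.39 × 4.1 = 1.599 per plate.
Over the interval, μ = 1.599 × 6 = 9.594 (a tray of 6 plates = 6 plates).
P(N = 6) = e^(−9.594) · 9.594^6/6! ≈ 0.0738.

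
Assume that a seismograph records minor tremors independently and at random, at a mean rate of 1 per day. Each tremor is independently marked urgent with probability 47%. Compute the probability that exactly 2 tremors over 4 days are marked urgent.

0.2697

Thinning: the tremors that are marked urgent themselves form a Poisson process with rate 0.47 × 1 = 0.47 per day.
Over the interval, μ = 0.47 × 4 = 1.88 (4 days).
P(N = 2) = e^(−1.88) · 1.88^2/2! ≈ 0.2697.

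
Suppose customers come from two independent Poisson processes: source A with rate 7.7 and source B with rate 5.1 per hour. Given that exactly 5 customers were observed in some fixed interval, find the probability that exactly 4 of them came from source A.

0.2609

Given the total, each event is independently from source A with probability p = λ_A/(λ_A+λ_B) = 7.7/12.8 ≈ 0.6016.
So K ~ Binomial(5, 7.7/12.8): P(K = 4) = C(5,4) · (7.7/12.8)^4 · (5.1/12.8)^1 ≈ 0.2609.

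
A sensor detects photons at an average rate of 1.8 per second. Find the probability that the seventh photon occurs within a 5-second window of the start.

0.7932

Over the interval, μ = 1.8 × 5 = 9 (a 5-second window = 5 seconds).
The seventh arrival falls in the interval iff at least 7 events occur there: P(S_7 ≤ t) = P(N ≥ 7) = 1 − P(N ≤ 6) ≈ 0.7932.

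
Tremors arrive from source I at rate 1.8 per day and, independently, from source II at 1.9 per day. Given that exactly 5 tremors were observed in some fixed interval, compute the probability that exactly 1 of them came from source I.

0.1691

Given the total, each event is independently from source I with probability p = λ_I/(λ_I+λ_II) = 1.8/3.7 ≈ 0.4865.
So K ~ Binomial(5, 1.8/3.7): P(K = 1) = C(5,1) · (1.8/3.7)^1 · (1.9/3.7)^4 ≈ 0.1691.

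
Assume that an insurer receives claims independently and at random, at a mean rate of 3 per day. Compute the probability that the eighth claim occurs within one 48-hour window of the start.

Over the interval, μ = 3 × 2 = 6 (a 48-hour window = 2 days).
The eighth arrival falls in the interval iff at least 8 events occur there: P(S_8 ≤ t) = P(N ≥ 8) = 1 − P(N ≤ 7) ≈ 0.2560.

0.2560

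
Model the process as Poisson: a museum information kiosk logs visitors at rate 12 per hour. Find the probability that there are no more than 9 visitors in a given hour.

With mean μ = 12 per hour,
P(N ≤ 9) = Σ_{j=0}^{9} e^(−μ) μ^j/j! ≈ 0.2424.

0.2424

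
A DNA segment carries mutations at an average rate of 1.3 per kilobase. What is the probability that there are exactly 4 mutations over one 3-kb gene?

0.1951

Over the interval, μ = 1.3 × 3 = 3.9 (a 3-kb gene = 3 kilobases).
P(N = 4) = e^(−μ) μ^4/4! = e^(−3.9) · 3.9^4/24 ≈ 0.1951.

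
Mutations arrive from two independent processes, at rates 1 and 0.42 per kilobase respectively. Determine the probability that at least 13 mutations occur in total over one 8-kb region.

Independent Poisson processes superpose: combined rate λ = 1 + 0.42 = 1.42 per kilobase.
Over the interval, μ = 1.42 × 8 = 11.36 (an 8-kb region = 8 kilobases).
P(N ≥ 13) = 1 − P(N ≤ 12) ≈ 0.3513.

0.3513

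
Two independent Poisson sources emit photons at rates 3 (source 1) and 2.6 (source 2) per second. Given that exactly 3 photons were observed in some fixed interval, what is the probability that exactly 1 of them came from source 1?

Given the total, each event is independently from source 1 with probability p = λ_1/(λ_1+λ_2) = 3/5.6 ≈ 0.5357.
So K ~ Binomial(3, 3/5.6): P(K = 1) = C(3,1) · (3/5.6)^1 · (2.6/5.6)^2 ≈ 0.3464.

0.3464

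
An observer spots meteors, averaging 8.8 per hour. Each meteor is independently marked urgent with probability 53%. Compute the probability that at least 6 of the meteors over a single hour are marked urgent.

0.3253

Thinning: the meteors that are marked urgent themselves form a Poisson process with rate 0.53 × 8.8 = 4.664 per hour.
So μ = 4.664.
P(N ≥ 6) = 1 − P(N ≤ 5) ≈ 0.3253.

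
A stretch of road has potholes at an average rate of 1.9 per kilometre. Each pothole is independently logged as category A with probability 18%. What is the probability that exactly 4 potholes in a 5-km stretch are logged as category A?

0.0644

Thinning: the potholes that are logged as category A themselves form a Poisson process with rate 0.18 × 1.9 = 0.342 per kilometre.
Over the interval, μ = 0.342 × 5 = 1.71 (a 5-km stretch = 5 kilometres).
P(N = 4) = e^(−1.71) · 1.71^4/4! ≈ 0.0644.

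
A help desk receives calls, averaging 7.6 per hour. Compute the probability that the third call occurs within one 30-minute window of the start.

Over the interval, μ = 7.6 × 0.5 = 3.8 (a 30-minute window = 0.5 hours).
The third arrival falls in the interval iff at least 3 events occur there: P(S_3 ≤ t) = P(N ≥ 3) = 1 − P(N ≤ 2) ≈ 0.7311.

0.7311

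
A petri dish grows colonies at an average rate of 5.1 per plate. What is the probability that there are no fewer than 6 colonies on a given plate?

0.4016

With mean μ = 5.1 per plate,
P(N ≥ 6) = 1 − P(N ≤ 5) = 1 − Σ_{j=0}^{5} e^(−μ) μ^j/j! ≈ 0.4016.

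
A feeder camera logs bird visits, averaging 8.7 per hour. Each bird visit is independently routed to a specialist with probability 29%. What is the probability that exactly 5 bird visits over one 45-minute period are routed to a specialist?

0.0305

Thinning: the bird visits that are routed to a specialist themselves form a Poisson process with rate 0.29 × 8.7 = 2.523 per hour.
Over the interval, μ = 2.523 × 0.75 = 1.89225 (a 45-minute period = 0.75 hours).
P(N = 5) = e^(−1.89225) · 1.89225^5/5! ≈ 0.0305.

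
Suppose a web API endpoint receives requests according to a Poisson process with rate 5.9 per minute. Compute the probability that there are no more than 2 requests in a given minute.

With mean μ = 5.9 per minute,
P(N ≤ 2) = Σ_{j=0}^{2} e^(−μ) μ^j/j! ≈ 0.0666.

0.0666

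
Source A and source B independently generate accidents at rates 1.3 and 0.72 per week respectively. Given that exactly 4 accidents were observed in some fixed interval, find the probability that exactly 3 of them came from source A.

0.3800

Given the total, each event is independently from source A with probability p = λ_A/(λ_A+λ_B) = 1.3/2.02 ≈ 0.6436.
So K ~ Binomial(4, 1.3/2.02): P(K = 3) = C(4,3) · (1.3/2.02)^3 · (0.72/2.02)^1 ≈ 0.3800.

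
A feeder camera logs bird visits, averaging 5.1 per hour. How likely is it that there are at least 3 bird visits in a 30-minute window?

0.4689

Over the interval, μ = 5.1 × 0.5 = 2.55 (a 30-minute window = 0.5 hours).
P(N ≥ 3) = 1 − P(N ≤ 2) = 1 − Σ_{j=0}^{2} e^(−μ) μ^j/j! ≈ 0.4689.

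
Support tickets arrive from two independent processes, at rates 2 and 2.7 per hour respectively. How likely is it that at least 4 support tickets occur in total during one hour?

Independent Poisson processes superpose: combined rate λ = 2 + 2.7 = 4.7 per hour.
So μ = 4.7.
P(N ≥ 4) = 1 − P(N ≤ 3) ≈ 0.6903.

0.6903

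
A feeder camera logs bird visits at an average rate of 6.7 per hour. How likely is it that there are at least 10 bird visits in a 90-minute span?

Over the interval, μ = 6.7 × 1.5 = 10.05 (a 90-minute span = 1.5 hours).
P(N ≥ 10) = 1 − P(N ≤ 9) = 1 − Σ_{j=0}^{9} e^(−μ) μ^j/j! ≈ 0.5483.

0.5483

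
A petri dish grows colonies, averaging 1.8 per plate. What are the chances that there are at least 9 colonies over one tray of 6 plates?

0.7498

Over the interval, μ = 1.8 × 6 = 10.8 (a tray of 6 plates = 6 plates).
P(N ≥ 9) = 1 − P(N ≤ 8) = 1 − Σ_{j=0}^{8} e^(−μ) μ^j/j! ≈ 0.7498.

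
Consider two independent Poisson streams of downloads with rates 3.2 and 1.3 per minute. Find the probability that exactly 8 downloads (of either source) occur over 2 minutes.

Independent Poisson processes superpose: combined rate λ = 3.2 + 1.3 = 4.5 per minute.
Over the interval, μ = 4.5 × 2 = 9 (2 minutes).
P(N = 8) = e^(−9) · 9^8/8! ≈ 0.1318.

0.1318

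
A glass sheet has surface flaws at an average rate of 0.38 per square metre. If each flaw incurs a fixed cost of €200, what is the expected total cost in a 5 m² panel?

E[N] = 0.38 × 5 = 1.9 (a 5 m² panel = 5 square metres); E[cost] = 1.9 × €200 = €380.

€380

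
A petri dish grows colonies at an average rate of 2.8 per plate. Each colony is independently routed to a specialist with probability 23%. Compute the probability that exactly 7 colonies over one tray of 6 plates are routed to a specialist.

0.0535

Thinning: the colonies that are routed to a specialist themselves form a Poisson process with rate 0.23 × 2.8 = 0.644 per plate.
Over the interval, μ = 0.644 × 6 = 3.864 (a tray of 6 plates = 6 plates).
P(N = 7) = e^(−3.864) · 3.864^7/7! ≈ 0.0535.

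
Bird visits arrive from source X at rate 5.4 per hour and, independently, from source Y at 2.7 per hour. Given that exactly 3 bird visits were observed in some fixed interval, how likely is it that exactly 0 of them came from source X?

Given the total, each event is independently from source X with probability p = λ_X/(λ_X+λ_Y) = 5.4/8.1 ≈ 0.6667.
So K ~ Binomial(3, 5.4/8.1): P(K = 0) = C(3,0) · (5.4/8.1)^0 · (2.7/8.1)^3 ≈ 0.0370.

0.0370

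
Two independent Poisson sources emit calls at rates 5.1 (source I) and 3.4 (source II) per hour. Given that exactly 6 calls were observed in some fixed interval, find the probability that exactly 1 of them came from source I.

0.0369

Given the total, each event is independently from source I with probability p = λ_I/(λ_I+λ_II) = 5.1/8.5 = 0.6000.
So K ~ Binomial(6, 5.1/8.5): P(K = 1) = C(6,1) · (5.1/8.5)^1 · (3.4/8.5)^5 ≈ 0.0369.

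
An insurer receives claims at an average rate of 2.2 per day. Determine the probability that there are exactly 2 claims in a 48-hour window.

0.1188

Over the interval, μ = 2.2 × 2 = 4.4 (a 48-hour window = 2 days).
P(N = 2) = e^(−μ) μ^2/2! = e^(−4.4) · 4.4^2/2 ≈ 0.1188.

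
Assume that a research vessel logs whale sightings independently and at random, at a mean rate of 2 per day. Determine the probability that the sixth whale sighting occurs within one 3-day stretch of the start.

0.5543

Over the interval, μ = 2 × 3 = 6 (a 3-day stretch = 3 days).
The sixth arrival falls in the interval iff at least 6 events occur there: P(S_6 ≤ t) = P(N ≥ 6) = 1 − P(N ≤ 5) ≈ 0.5543.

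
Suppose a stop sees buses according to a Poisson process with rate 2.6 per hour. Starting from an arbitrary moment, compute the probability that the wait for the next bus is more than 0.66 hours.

0.1798

The wait for the next event is exponential with rate λ = 2.6 per hour.
P(T > 0.66) = e^(−λt) = e^(−2.6 × 0.66) = e^(−1.716) ≈ 0.1798.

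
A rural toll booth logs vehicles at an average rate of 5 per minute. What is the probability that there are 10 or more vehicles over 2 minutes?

0.5421

Over the interval, μ = 5 × 2 = 10 (2 minutes).
P(N ≥ 10) = 1 − P(N ≤ 9) = 1 − Σ_{j=0}^{9} e^(−μ) μ^j/j! ≈ 0.5421.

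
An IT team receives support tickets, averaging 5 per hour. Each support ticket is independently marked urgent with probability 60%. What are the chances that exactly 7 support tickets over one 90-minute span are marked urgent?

0.0824

Thinning: the support tickets that are marked urgent themselves form a Poisson process with rate 0.6 × 5 = 3 per hour.
Over the interval, μ = 3 × 1.5 = 4.5 (a 90-minute span = 1.5 hours).
P(N = 7) = e^(−4.5) · 4.5^7/7! ≈ 0.0824.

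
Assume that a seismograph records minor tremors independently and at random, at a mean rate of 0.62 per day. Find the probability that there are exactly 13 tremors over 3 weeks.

Over the interval, μ = 0.62 × 21 = 13.02 (3 weeks = 21 days).
P(N = 13) = e^(−μ) μ^13/13! = e^(−13.02) · 13.02^13/6227020800 ≈ 0.1099.

0.1099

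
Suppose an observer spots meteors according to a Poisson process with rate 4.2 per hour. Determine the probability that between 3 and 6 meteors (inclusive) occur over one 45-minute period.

0.5679

Over the interval, μ = 4.2 × 0.75 = 3.15 (a 45-minute period = 0.75 hours).
P(3 ≤ N ≤ 6) = Σ_{j=3}^{6} e^(−3.15) · 3.15^j/j! ≈ 0.5679.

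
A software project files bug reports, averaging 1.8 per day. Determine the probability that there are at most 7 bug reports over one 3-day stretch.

0.8217

Over the interval, μ = 1.8 × 3 = 5.4 (a 3-day stretch = 3 days).
P(N ≤ 7) = Σ_{j=0}^{7} e^(−μ) μ^j/j! ≈ 0.8217.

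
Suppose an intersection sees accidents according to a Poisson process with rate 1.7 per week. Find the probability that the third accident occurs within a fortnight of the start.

Over the interval, μ = 1.7 × 2 = 3.4 (a fortnight = 2 weeks).
The third arrival falls in the interval iff at least 3 events occur there: P(S_3 ≤ t) = P(N ≥ 3) = 1 − P(N ≤ 2) ≈ 0.6603.

0.6603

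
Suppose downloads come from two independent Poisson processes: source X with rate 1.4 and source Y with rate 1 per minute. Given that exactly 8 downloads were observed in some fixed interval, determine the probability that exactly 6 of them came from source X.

0.1915

Given the total, each event is independently from source X with probability p = λ_X/(λ_X+λ_Y) = 1.4/2.4 ≈ 0.5833.
So K ~ Binomial(8, 1.4/2.4): P(K = 6) = C(8,6) · (1.4/2.4)^6 · (1/2.4)^2 ≈ 0.1915.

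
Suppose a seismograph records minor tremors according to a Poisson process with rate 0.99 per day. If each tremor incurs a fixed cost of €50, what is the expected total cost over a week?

€346.5

E[N] = 0.99 × 7 = 6.93 (a week = 7 days); E[cost] = 6.93 × €50 = €346.5.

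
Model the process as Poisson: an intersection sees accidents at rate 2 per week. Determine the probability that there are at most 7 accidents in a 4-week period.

Over the interval, μ = 2 × 4 = 8 (a 4-week period = 4 weeks).
P(N ≤ 7) = Σ_{j=0}^{7} e^(−μ) μ^j/j! ≈ 0.4530.

0.4530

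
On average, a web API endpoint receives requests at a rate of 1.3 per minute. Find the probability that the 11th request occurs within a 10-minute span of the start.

0.7483

Over the interval, μ = 1.3 × 10 = 13 (a 10-minute span = 10 minutes).
The 11th arrival falls in the interval iff at least 11 events occur there: P(S_11 ≤ t) = P(N ≥ 11) = 1 − P(N ≤ 10) ≈ 0.7483.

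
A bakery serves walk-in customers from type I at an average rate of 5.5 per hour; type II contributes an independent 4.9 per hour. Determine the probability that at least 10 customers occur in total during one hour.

Independent Poisson processes superpose: combined rate λ = 5.5 + 4.9 = 10.4 per hour.
So μ = 10.4.
P(N ≥ 10) = 1 − P(N ≤ 9) ≈ 0.5910.

0.5910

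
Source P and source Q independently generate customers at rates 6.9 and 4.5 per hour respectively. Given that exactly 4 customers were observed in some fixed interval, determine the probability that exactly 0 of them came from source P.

0.0243

Given the total, each event is independently from source P with probability p = λ_P/(λ_P+λ_Q) = 6.9/11.4 ≈ 0.6053.
So K ~ Binomial(4, 6.9/11.4): P(K = 0) = C(4,0) · (6.9/11.4)^0 · (4.5/11.4)^4 ≈ 0.0243.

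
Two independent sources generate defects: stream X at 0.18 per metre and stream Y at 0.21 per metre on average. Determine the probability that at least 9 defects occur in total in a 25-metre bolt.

Independent Poisson processes superpose: combined rate λ = 0.18 + 0.21 = 0.39 per metre.
Over the interval, μ = 0.39 × 25 = 9.75 (a 25-metre bolt = 25 metres).
P(N ≥ 9) = 1 − P(N ≤ 8) ≈ 0.6383.

0.6383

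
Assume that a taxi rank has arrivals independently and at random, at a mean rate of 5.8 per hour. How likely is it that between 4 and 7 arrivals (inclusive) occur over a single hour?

0.6011

With mean μ = 5.8 per hour,
P(4 ≤ N ≤ 7) = Σ_{j=4}^{7} e^(−5.8) · 5.8^j/j! ≈ 0.6011.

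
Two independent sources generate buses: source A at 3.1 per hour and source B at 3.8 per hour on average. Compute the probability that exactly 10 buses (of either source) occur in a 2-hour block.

0.0701

Independent Poisson processes superpose: combined rate λ = 3.1 + 3.8 = 6.9 per hour.
Over the interval, μ = 6.9 × 2 = 13.8 (a 2-hour block = 2 hours).
P(N = 10) = e^(−13.8) · 13.8^10/10! ≈ 0.0701.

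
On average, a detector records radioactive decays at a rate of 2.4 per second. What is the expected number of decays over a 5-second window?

12

E[N] = λt = 2.4 × 5 = 12 (a 5-second window = 5 seconds).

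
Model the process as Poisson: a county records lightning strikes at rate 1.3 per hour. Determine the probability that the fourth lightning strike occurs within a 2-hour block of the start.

Over the interval, μ = 1.3 × 2 = 2.6 (a 2-hour block = 2 hours).
The fourth arrival falls in the interval iff at least 4 events occur there: P(S_4 ≤ t) = P(N ≥ 4) = 1 − P(N ≤ 3) ≈ 0.2640.

0.2640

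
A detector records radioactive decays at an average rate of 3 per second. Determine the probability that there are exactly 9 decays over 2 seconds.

Over the interval, μ = 3 × 2 = 6 (2 seconds).
P(N = 9) = e^(−μ) μ^9/9! = e^(−6) · 6^9/362880 ≈ 0.0688.

0.0688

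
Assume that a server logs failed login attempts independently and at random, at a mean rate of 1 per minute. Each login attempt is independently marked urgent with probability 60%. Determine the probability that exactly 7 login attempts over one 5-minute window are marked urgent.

Thinning: the login attempts that are marked urgent themselves form a Poisson process with rate 0.6 × 1 = 0.6 per minute.
Over the interval, μ = 0.6 × 5 = 3 (a 5-minute window = 5 minutes).
P(N = 7) = e^(−3) · 3^7/7! ≈ 0.0216.

0.0216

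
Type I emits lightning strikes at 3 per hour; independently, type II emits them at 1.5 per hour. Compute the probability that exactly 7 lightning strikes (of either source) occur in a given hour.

0.0824

Independent Poisson processes superpose: combined rate λ = 3 + 1.5 = 4.5 per hour.
So μ = 4.5.
P(N = 7) = e^(−4.5) · 4.5^7/7! ≈ 0.0824.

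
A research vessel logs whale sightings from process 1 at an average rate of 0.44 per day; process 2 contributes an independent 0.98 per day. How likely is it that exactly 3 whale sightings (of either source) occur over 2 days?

0.2231

Independent Poisson processes superpose: combined rate λ = 0.44 + 0.98 = 1.42 per day.
Over the interval, μ = 1.42 × 2 = 2.84 (2 days).
P(N = 3) = e^(−2.84) · 2.84^3/3! ≈ 0.2231.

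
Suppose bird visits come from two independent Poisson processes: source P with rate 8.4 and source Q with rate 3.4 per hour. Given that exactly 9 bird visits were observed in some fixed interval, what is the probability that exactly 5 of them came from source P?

Given the total, each event is independently from source P with probability p = λ_P/(λ_P+λ_Q) = 8.4/11.8 ≈ 0.7119.
So K ~ Binomial(9, 8.4/11.8): P(K = 5) = C(9,5) · (8.4/11.8)^5 · (3.4/11.8)^4 ≈ 0.1588.

0.1588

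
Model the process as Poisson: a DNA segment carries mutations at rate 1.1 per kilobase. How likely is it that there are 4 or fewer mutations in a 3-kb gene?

0.7626

Over the interval, μ = 1.1 × 3 = 3.3 (a 3-kb gene = 3 kilobases).
P(N ≤ 4) = Σ_{j=0}^{4} e^(−μ) μ^j/j! ≈ 0.7626.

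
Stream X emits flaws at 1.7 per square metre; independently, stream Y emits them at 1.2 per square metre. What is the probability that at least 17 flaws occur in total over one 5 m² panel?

Independent Poisson processes superpose: combined rate λ = 1.7 + 1.2 = 2.9 per square metre.
Over the interval, μ = 2.9 × 5 = 14.5 (a 5 m² panel = 5 square metres).
P(N ≥ 17) = 1 − P(N ≤ 16) ≈ 0.2888.

0.2888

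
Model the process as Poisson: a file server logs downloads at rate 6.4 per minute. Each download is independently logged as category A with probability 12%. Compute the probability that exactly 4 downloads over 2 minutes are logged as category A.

Thinning: the downloads that are logged as category A themselves form a Poisson process with rate 0.12 × 6.4 = 0.768 per minute.
Over the interval, μ = 0.768 × 2 = 1.536 (2 minutes).
P(N = 4) = e^(−1.536) · 1.536^4/4! ≈ 0.0499.

0.0499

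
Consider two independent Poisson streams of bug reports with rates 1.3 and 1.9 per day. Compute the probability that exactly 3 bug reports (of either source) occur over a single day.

Independent Poisson processes superpose: combined rate λ = 1.3 + 1.9 = 3.2 per day.
So μ = 3.2.
P(N = 3) = e^(−3.2) · 3.2^3/3! ≈ 0.2226.

0.2226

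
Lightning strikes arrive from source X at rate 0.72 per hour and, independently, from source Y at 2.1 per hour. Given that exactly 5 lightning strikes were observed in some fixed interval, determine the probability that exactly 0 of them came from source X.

Given the total, each event is independently from source X with probability p = λ_X/(λ_X+λ_Y) = 0.72/2.82 ≈ 0.2553.
So K ~ Binomial(5, 0.72/2.82): P(K = 0) = C(5,0) · (0.72/2.82)^0 · (2.1/2.82)^5 ≈ 0.2290.

0.2290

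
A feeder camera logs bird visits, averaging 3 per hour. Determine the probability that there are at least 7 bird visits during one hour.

With mean μ = 3 per hour,
P(N ≥ 7) = 1 − P(N ≤ 6) = 1 − Σ_{j=0}^{6} e^(−μ) μ^j/j! ≈ 0.0335.

0.0335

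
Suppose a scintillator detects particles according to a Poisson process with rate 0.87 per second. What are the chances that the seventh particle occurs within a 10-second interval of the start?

Over the interval, μ = 0.87 × 10 = 8.7 (a 10-second interval = 10 seconds).
The seventh arrival falls in the interval iff at least 7 events occur there: P(S_7 ≤ t) = P(N ≥ 7) = 1 − P(N ≤ 6) ≈ 0.7645.

0.7645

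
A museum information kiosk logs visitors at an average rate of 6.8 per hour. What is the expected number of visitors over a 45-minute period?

E[N] = λt = 6.8 × 0.75 = 5.1 (a 45-minute period = 0.75 hours).

5.1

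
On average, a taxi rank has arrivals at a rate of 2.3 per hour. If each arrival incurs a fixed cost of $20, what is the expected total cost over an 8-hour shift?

E[N] = 2.3 × 8 = 18.4 (an 8-hour shift = 8 hours); E[cost] = 18.4 × $20 = $368.

$368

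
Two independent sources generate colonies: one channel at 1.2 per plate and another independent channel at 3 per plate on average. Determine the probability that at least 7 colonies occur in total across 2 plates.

0.7330

Independent Poisson processes superpose: combined rate λ = 1.2 + 3 = 4.2 per plate.
Over the interval, μ = 4.2 × 2 = 8.4 (2 plates).
P(N ≥ 7) = 1 − P(N ≤ 6) ≈ 0.7330.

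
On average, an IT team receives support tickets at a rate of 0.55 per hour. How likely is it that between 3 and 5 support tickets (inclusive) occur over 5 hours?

Over the interval, μ = 0.55 × 5 = 2.75 (5 hours).
P(3 ≤ N ≤ 5) = Σ_{j=3}^{5} e^(−2.75) · 2.75^j/j! ≈ 0.4577.

0.4577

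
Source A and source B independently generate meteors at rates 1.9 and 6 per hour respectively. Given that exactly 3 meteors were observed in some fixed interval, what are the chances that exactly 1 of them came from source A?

0.4162

Given the total, each event is independently from source A with probability p = λ_A/(λ_A+λ_B) = 1.9/7.9 ≈ 0.2405.
So K ~ Binomial(3, 1.9/7.9): P(K = 1) = C(3,1) · (1.9/7.9)^1 · (6/7.9)^2 ≈ 0.4162.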